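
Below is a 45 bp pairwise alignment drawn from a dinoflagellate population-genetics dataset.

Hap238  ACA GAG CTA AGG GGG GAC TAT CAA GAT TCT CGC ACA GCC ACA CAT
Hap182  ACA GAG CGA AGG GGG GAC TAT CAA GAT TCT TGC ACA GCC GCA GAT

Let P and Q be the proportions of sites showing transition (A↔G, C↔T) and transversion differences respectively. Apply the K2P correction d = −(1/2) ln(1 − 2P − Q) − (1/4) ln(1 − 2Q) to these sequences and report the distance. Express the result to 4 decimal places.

0.0948

Differing sites — 8:T/G (Tv); 31:C/T (Ti); 40:A/G (Ti); 43:C/G (Tv).
Of the 4 differences, 2 transitions and 2 transversions over 45 sites: P = 2/45 = 0.044444, Q = 2/45 = 0.044444.
d = −0.5·ln(0.866668) − 0.25·ln(0.911112) = −0.5·(-0.143099) − 0.25·(-0.093089) = 0.0948.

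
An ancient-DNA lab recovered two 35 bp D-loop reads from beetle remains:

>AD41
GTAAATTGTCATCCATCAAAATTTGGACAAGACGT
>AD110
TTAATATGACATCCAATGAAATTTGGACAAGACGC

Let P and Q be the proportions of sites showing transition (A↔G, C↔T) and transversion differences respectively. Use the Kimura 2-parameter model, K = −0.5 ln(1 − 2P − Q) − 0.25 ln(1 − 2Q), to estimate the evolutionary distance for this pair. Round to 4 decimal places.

0.2728

Mismatches occur at site 1 (G↔T, transversion), site 5 (A↔T, transversion), site 6 (T↔A, transversion), site 9 (T↔A, transversion), site 16 (T↔A, transversion), site 17 (C↔T, transition), site 18 (A↔G, transition), site 35 (T↔C, transition).
Of the 8 differences, 3 transitions and 5 transversions over 35 sites: P = 3/35 = 0.085714, Q = 5/35 = 0.142857.
d = −0.5·ln(0.685715) − 0.25·ln(0.714286) = −0.5·(-0.377293) − 0.25·(-0.336472) = 0.2728.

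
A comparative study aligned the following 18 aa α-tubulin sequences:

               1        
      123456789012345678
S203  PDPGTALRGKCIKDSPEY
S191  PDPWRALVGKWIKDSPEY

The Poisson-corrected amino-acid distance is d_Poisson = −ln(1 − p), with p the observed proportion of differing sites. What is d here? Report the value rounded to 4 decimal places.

Differing sites — 4:G/W; 5:T/R; 8:R/V; 11:C/W.
p = 4/18 = 0.222222.
d = −ln(1 − 0.222222) = −ln(0.777778) = 0.2513.

0.2513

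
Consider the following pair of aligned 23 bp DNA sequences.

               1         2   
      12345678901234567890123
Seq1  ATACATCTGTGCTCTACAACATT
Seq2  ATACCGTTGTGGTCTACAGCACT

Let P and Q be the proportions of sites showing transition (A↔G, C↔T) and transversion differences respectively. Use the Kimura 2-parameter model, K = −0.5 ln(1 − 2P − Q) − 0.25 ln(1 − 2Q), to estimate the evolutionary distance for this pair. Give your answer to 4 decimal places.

Mismatches occur at site 5 (A↔C, transversion), site 6 (T↔G, transversion), site 7 (C↔T, transition), site 12 (C↔G, transversion), site 19 (A↔G, transition), site 22 (T↔C, transition).
Of the 6 differences, 3 transitions and 3 transversions over 23 sites: P = 3/23 = 0.130435, Q = 3/23 = 0.130435.
d = −0.5·ln(0.608695) − 0.25·ln(0.739130) = −0.5·(-0.496438) − 0.25·(-0.302281) = 0.3238.

0.3238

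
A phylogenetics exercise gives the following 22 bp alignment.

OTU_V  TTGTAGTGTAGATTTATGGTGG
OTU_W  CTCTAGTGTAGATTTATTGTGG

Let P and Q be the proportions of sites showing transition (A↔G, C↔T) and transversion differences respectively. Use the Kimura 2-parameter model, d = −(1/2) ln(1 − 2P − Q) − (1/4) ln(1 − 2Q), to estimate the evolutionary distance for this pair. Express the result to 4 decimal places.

Mismatches occur at site 1 (T↔C, transition), site 3 (G↔C, transversion), site 18 (G↔T, transversion).
Of the 3 differences, 1 transition and 2 transversions over 22 sites: P = 1/22 = 0.045455, Q = 2/22 = 0.090909.
d = −0.5·ln(0.818181) − 0.25·ln(0.818182) = −0.5·(-0.200672) − 0.25·(-0.200670) = 0.1505.

0.1505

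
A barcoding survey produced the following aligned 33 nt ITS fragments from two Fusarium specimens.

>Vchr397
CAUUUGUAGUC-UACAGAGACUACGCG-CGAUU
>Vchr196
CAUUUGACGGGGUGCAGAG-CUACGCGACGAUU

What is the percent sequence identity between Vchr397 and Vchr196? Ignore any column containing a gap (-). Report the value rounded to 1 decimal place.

Excluding the 3 gap columns leaves 30 comparable sites.
The sequences differ at positions 7 (U/A), 8 (A/C), 10 (U/G), 11 (C/G), 14 (A/G).
25 of the 30 comparable sites match, so the percent identity is 25/30 × 100 = 83.3%.

83.3%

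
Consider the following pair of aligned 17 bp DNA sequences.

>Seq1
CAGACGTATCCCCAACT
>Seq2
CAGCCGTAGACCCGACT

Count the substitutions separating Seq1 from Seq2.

4

Differing sites — 4:A/C; 9:T/G; 10:C/A; 14:A/G.
That gives 4 mismatches out of 17 aligned sites, so the Hamming distance is 4.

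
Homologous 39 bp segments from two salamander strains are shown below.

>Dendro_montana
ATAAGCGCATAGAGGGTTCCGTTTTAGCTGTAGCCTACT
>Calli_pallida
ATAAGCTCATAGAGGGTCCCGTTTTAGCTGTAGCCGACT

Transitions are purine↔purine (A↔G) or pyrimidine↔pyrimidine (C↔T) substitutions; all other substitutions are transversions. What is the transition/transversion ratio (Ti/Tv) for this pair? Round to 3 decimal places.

0.500

Differing sites — 7:G/T (Tv); 18:T/C (Ti); 36:T/G (Tv).
Of the 3 differences, 1 transition and 2 transversions, so Ti/Tv = 1/2 = 0.500.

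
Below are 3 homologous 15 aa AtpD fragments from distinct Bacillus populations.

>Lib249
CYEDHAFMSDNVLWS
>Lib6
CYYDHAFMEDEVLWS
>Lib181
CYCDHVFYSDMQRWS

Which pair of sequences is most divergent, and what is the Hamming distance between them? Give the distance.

Pairwise Hamming distances:
  Lib249 vs Lib6: 3
  Lib249 vs Lib181: 6
  Lib6 vs Lib181: 7
The largest is 7, between Lib6 and Lib181.

7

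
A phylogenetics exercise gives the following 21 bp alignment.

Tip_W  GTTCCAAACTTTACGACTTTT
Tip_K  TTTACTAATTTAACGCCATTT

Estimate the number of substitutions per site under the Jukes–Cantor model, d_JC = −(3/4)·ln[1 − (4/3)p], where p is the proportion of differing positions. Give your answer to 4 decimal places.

0.4408

Mismatches occur at site 1 (G→T), site 4 (C→A), site 6 (A→T), site 9 (C→T), site 12 (T→A), site 16 (A→C), site 18 (T→A).
p = 7/21 = 0.333333.
d = −0.75 · ln(1 − (4/3)·0.333333) = −0.75 · ln(0.555556) = −0.75 · (-0.587786) = 0.4408.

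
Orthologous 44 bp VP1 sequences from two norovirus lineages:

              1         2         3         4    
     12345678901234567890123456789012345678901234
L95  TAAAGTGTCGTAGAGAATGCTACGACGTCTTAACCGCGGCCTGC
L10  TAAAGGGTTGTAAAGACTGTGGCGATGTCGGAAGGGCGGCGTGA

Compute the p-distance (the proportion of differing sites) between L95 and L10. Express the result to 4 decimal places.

0.3182

Mismatches occur at site 6 (T/G), site 9 (C/T), site 13 (G/A), site 17 (A/C), site 20 (C/T), site 21 (T/G), site 22 (A/G), site 26 (C/T), site 30 (T/G), site 31 (T/G), site 34 (C/G), site 35 (C/G), site 41 (C/G), site 44 (C/A).
There are 14 differences over 44 sites, so p = 14/44 = 0.3182.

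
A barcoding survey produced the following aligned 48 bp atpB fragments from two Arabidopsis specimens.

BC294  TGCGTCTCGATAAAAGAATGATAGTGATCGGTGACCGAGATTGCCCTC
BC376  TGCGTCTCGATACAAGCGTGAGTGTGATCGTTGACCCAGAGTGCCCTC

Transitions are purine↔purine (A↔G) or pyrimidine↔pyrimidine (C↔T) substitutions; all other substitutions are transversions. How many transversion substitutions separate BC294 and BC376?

Mismatches occur at site 13 (A→C, transversion), site 17 (A→C, transversion), site 18 (A→G, transition), site 22 (T→G, transversion), site 23 (A→T, transversion), site 31 (G→T, transversion), site 37 (G→C, transversion), site 41 (T→G, transversion).
Of the 8 differences, 1 transition and 7 transversions, so the answer is 7.

7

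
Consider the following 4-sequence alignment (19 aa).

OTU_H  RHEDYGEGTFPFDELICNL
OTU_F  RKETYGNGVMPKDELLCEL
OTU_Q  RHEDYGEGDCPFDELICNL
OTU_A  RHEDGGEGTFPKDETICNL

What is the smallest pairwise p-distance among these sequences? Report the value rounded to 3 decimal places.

Pairwise Hamming distances:
  OTU_H vs OTU_F: 8
  OTU_H vs OTU_Q: 2
  OTU_H vs OTU_A: 3
  OTU_F vs OTU_Q: 8
  OTU_F vs OTU_A: 9
  OTU_Q vs OTU_A: 5
The smallest is 2 mismatches, between OTU_H and OTU_Q; p = 2/19 = 0.105.

0.105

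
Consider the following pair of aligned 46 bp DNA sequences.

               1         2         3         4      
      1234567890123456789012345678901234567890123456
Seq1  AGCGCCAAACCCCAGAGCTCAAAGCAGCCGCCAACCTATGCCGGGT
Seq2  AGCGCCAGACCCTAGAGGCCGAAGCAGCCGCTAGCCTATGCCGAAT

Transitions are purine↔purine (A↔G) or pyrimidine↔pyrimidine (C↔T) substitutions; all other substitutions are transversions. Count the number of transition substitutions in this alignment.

The sequences differ at positions 8 (A/G, transition), 13 (C/T, transition), 18 (C/G, transversion), 19 (T/C, transition), 21 (A/G, transition), 32 (C/T, transition), 34 (A/G, transition), 44 (G/A, transition), 45 (G/A, transition).
Of the 9 differences, 8 transitions and 1 transversion, so the answer is 8.

8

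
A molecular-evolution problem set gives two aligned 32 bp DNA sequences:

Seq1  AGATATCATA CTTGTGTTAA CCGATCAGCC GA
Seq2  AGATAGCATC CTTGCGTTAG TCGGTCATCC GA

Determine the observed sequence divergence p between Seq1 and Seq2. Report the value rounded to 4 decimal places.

0.2188

The sequences differ at positions 6 (T/G), 10 (A/C), 15 (T/C), 20 (A/G), 21 (C/T), 24 (A/G), 28 (G/T).
There are 7 differences over 32 sites, so p = 7/32 = 0.2188.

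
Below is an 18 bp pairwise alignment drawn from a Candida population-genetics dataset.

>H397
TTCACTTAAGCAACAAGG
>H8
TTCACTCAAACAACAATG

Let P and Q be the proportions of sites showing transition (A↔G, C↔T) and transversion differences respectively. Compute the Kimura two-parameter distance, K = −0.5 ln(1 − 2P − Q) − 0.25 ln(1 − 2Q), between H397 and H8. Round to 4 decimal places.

The sequences differ at positions 7 (T/C, transition), 10 (G/A, transition), 17 (G/T, transversion).
Of the 3 differences, 2 transitions and 1 transversion over 18 sites: P = 2/18 = 0.111111, Q = 1/18 = 0.055556.
d = −0.5·ln(0.722222) − 0.25·ln(0.888888) = −0.5·(-0.325423) − 0.25·(-0.117784) = 0.1922.

0.1922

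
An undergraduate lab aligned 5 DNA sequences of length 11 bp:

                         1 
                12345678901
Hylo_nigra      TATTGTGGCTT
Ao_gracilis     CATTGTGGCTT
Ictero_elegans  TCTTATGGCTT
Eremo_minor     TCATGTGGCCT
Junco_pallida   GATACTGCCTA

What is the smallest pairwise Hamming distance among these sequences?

Pairwise Hamming distances:
  Hylo_nigra vs Ao_gracilis: 1
  Hylo_nigra vs Ictero_elegans: 2
  Hylo_nigra vs Eremo_minor: 3
  Hylo_nigra vs Junco_pallida: 5
  Ao_gracilis vs Ictero_elegans: 3
  Ao_gracilis vs Eremo_minor: 4
  Ao_gracilis vs Junco_pallida: 5
  Ictero_elegans vs Eremo_minor: 3
  Ictero_elegans vs Junco_pallida: 6
  Eremo_minor vs Junco_pallida: 8
The smallest is 1, between Hylo_nigra and Ao_gracilis.

1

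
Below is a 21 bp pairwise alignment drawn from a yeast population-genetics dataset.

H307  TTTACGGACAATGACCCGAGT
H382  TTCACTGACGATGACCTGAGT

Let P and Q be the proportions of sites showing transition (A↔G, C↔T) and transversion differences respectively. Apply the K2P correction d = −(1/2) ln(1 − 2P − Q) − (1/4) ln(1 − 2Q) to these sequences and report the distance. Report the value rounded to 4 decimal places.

Differing sites — 3:T/C (Ti); 6:G/T (Tv); 10:A/G (Ti); 17:C/T (Ti).
Of the 4 differences, 3 transitions and 1 transversion over 21 sites: P = 3/21 = 0.142857, Q = 1/21 = 0.047619.
d = −0.5·ln(0.666667) − 0.25·ln(0.904762) = −0.5·(-0.405465) − 0.25·(-0.100083) = 0.2278.

0.2278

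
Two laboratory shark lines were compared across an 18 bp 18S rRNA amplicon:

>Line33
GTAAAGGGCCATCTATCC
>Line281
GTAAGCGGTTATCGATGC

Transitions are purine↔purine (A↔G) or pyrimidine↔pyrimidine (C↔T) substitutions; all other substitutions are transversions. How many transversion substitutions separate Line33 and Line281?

Differing sites — 5:A/G (Ti); 6:G/C (Tv); 9:C/T (Ti); 10:C/T (Ti); 14:T/G (Tv); 17:C/G (Tv).
Of the 6 differences, 3 transitions and 3 transversions, so the answer is 3.

3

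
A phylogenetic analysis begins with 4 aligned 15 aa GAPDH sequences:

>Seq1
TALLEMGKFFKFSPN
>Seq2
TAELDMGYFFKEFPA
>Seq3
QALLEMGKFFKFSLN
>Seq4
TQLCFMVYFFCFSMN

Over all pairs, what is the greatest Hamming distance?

Pairwise Hamming distances:
  Seq1 vs Seq2: 6
  Seq1 vs Seq3: 2
  Seq1 vs Seq4: 7
  Seq2 vs Seq3: 8
  Seq2 vs Seq4: 10
  Seq3 vs Seq4: 8
The largest is 10, between Seq2 and Seq4.

10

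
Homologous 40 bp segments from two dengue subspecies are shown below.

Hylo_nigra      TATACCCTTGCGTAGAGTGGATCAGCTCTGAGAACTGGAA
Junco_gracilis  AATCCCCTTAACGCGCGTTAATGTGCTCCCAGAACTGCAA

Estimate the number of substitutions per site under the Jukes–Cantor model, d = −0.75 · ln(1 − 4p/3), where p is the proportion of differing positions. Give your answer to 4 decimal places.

0.5199

Differing sites — 1:T/A; 4:A/C; 10:G/A; 11:C/A; 12:G/C; 13:T/G; 14:A/C; 16:A/C; 19:G/T; 20:G/A; 23:C/G; 24:A/T; 29:T/C; 30:G/C; 38:G/C.
p = 15/40 = 0.375000.
d = −0.75 · ln(1 − (4/3)·0.375000) = −0.75 · ln(0.500000) = −0.75 · (-0.693147) = 0.5199.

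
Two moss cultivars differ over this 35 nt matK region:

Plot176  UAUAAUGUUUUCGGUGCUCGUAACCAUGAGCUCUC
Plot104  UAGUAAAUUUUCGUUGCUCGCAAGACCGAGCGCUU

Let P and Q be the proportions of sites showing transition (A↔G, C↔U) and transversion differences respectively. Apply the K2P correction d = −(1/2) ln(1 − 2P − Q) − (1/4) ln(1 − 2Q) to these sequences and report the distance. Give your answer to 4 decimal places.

0.4582

Differing sites — 3:U/G (Tv); 4:A/U (Tv); 6:U/A (Tv); 7:G/A (Ti); 14:G/U (Tv); 21:U/C (Ti); 24:C/G (Tv); 25:C/A (Tv); 26:A/C (Tv); 27:U/C (Ti); 32:U/G (Tv); 35:C/U (Ti).
Of the 12 differences, 4 transitions and 8 transversions over 35 sites: P = 4/35 = 0.114286, Q = 8/35 = 0.228571.
d = −0.5·ln(0.542857) − 0.25·ln(0.542858) = −0.5·(-0.610909) − 0.25·(-0.610908) = 0.4582.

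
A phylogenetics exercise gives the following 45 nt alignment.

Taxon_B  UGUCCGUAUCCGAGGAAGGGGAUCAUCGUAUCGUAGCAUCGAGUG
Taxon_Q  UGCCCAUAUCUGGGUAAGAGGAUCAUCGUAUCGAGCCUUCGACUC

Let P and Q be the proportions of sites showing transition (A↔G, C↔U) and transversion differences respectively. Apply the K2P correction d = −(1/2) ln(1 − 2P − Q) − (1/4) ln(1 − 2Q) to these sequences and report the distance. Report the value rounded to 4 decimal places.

0.3330

Differing sites — 3:U/C (Ti); 6:G/A (Ti); 11:C/U (Ti); 13:A/G (Ti); 15:G/U (Tv); 19:G/A (Ti); 34:U/A (Tv); 35:A/G (Ti); 36:G/C (Tv); 38:A/U (Tv); 43:G/C (Tv); 45:G/C (Tv).
Of the 12 differences, 6 transitions and 6 transversions over 45 sites: P = 6/45 = 0.133333, Q = 6/45 = 0.133333.
d = −0.5·ln(0.600001) − 0.25·ln(0.733334) = −0.5·(-0.510824) − 0.25·(-0.310154) = 0.3330.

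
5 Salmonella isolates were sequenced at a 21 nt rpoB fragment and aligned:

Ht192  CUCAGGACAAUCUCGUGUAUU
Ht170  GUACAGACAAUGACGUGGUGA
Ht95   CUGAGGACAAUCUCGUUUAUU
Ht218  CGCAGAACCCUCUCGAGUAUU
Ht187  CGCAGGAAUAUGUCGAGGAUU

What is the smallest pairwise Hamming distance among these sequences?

2

Pairwise Hamming distances:
  Ht192 vs Ht170: 10
  Ht192 vs Ht95: 2
  Ht192 vs Ht218: 5
  Ht192 vs Ht187: 6
  Ht170 vs Ht95: 11
  Ht170 vs Ht218: 15
  Ht170 vs Ht187: 12
  Ht95 vs Ht218: 7
  Ht95 vs Ht187: 8
  Ht218 vs Ht187: 6
The smallest is 2, between Ht192 and Ht95.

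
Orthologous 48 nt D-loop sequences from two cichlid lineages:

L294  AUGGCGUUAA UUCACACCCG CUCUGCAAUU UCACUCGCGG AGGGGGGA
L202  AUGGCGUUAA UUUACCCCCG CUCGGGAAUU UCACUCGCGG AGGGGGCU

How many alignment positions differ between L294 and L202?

Differing sites — 13:C/U; 16:A/C; 24:U/G; 26:C/G; 47:G/C; 48:A/U.
That gives 6 mismatches out of 48 aligned sites, so the Hamming distance is 6.

6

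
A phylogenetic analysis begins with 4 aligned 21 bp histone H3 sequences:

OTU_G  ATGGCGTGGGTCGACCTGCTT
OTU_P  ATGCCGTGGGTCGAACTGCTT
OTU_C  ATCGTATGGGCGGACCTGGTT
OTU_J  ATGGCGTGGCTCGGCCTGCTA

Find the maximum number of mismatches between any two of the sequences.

Pairwise Hamming distances:
  OTU_G vs OTU_P: 2
  OTU_G vs OTU_C: 6
  OTU_G vs OTU_J: 3
  OTU_P vs OTU_C: 8
  OTU_P vs OTU_J: 5
  OTU_C vs OTU_J: 9
The largest is 9, between OTU_C and OTU_J.

9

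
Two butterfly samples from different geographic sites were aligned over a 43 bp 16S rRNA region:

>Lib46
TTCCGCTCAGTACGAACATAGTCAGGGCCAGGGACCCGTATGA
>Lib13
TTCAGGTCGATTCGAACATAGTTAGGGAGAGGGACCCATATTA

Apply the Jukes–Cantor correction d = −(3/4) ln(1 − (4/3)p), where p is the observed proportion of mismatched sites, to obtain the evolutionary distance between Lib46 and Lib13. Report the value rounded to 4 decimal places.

Mismatches occur at site 4 (C↔A), site 6 (C↔G), site 9 (A↔G), site 10 (G↔A), site 12 (A↔T), site 23 (C↔T), site 28 (C↔A), site 29 (C↔G), site 38 (G↔A), site 42 (G↔T).
p = 10/43 = 0.232558.
d = −0.75 · ln(1 − (4/3)·0.232558) = −0.75 · ln(0.689923) = −0.75 · (-0.371175) = 0.2784.

0.2784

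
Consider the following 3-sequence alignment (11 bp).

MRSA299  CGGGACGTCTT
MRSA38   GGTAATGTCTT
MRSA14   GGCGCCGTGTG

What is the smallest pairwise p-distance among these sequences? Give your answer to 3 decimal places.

Pairwise Hamming distances:
  MRSA299 vs MRSA38: 4
  MRSA299 vs MRSA14: 5
  MRSA38 vs MRSA14: 6
The smallest is 4 mismatches, between MRSA299 and MRSA38; p = 4/11 = 0.364.

0.364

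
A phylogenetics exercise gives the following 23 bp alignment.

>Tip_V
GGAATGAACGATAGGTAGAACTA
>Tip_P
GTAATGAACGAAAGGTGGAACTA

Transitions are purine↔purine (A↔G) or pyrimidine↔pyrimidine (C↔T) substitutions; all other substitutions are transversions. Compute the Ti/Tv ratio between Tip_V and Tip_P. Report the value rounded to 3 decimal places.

The sequences differ at positions 2 (G/T, transversion), 12 (T/A, transversion), 17 (A/G, transition).
Of the 3 differences, 1 transition and 2 transversions, so Ti/Tv = 1/2 = 0.500.

0.500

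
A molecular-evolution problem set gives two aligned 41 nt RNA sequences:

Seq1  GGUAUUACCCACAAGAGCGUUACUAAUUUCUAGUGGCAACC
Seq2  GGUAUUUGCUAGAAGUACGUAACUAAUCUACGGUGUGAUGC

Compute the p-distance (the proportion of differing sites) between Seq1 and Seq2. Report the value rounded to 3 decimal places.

The sequences differ at positions 7 (A/U), 8 (C/G), 10 (C/U), 12 (C/G), 16 (A/U), 17 (G/A), 21 (U/A), 28 (U/C), 30 (C/A), 31 (U/C), 32 (A/G), 36 (G/U), 37 (C/G), 39 (A/U), 40 (C/G).
There are 15 differences over 41 sites, so p = 15/41 = 0.366.

0.366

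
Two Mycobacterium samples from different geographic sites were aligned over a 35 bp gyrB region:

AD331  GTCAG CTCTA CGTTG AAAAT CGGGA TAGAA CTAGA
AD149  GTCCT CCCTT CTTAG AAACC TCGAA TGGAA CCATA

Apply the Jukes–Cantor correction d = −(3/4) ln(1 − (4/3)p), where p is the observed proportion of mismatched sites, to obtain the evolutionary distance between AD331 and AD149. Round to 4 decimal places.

0.5716

The sequences differ at positions 4 (A/C), 5 (G/T), 7 (T/C), 10 (A/T), 12 (G/T), 14 (T/A), 19 (A/C), 20 (T/C), 21 (C/T), 22 (G/C), 24 (G/A), 27 (A/G), 32 (T/C), 34 (G/T).
p = 14/35 = 0.400000.
d = −0.75 · ln(1 − (4/3)·0.400000) = −0.75 · ln(0.466667) = −0.75 · (-0.762139) = 0.5716.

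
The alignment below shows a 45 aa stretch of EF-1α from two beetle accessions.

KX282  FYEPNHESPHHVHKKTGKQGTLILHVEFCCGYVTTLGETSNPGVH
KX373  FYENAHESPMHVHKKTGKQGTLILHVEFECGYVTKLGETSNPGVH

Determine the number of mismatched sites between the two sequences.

Differing sites — 4:P/N; 5:N/A; 10:H/M; 29:C/E; 35:T/K.
That gives 5 mismatches out of 45 aligned sites, so the Hamming distance is 5.

5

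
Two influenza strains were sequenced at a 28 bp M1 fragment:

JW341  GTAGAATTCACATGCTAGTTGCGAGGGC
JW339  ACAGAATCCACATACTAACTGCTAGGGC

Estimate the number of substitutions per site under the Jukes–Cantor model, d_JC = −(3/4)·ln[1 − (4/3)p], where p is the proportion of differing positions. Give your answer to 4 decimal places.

Mismatches occur at site 1 (G↔A), site 2 (T↔C), site 8 (T↔C), site 14 (G↔A), site 18 (G↔A), site 19 (T↔C), site 23 (G↔T).
p = 7/28 = 0.250000.
d = −0.75 · ln(1 − (4/3)·0.250000) = −0.75 · ln(0.666667) = −0.75 · (-0.405465) = 0.3041.

0.3041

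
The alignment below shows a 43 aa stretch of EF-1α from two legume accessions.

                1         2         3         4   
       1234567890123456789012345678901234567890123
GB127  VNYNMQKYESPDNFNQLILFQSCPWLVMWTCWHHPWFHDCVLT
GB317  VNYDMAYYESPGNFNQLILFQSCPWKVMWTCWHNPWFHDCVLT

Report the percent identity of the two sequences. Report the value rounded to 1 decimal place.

Mismatches occur at site 4 (N↔D), site 6 (Q↔A), site 7 (K↔Y), site 12 (D↔G), site 26 (L↔K), site 34 (H↔N).
37 of the 43 sites match, so the percent identity is 37/43 × 100 = 86.0%.

86.0%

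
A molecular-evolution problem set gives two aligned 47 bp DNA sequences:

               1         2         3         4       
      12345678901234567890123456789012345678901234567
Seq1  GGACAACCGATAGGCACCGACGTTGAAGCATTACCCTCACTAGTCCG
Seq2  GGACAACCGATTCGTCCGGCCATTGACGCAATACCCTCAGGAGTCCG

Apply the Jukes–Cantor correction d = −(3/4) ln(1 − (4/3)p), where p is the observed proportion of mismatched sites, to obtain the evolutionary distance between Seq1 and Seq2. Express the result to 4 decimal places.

0.2805

Differing sites — 12:A/T; 13:G/C; 15:C/T; 16:A/C; 18:C/G; 20:A/C; 22:G/A; 27:A/C; 31:T/A; 40:C/G; 41:T/G.
p = 11/47 = 0.234043.
d = −0.75 · ln(1 − (4/3)·0.234043) = −0.75 · ln(0.687943) = −0.75 · (-0.374049) = 0.2805.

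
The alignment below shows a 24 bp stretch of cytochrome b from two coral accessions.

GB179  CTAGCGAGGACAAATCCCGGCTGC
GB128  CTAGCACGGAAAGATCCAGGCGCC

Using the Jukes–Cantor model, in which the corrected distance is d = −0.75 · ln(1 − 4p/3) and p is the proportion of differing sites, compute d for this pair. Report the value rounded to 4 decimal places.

0.3694

The sequences differ at positions 6 (G/A), 7 (A/C), 11 (C/A), 13 (A/G), 18 (C/A), 22 (T/G), 23 (G/C).
p = 7/24 = 0.291667.
d = −0.75 · ln(1 − (4/3)·0.291667) = −0.75 · ln(0.611111) = −0.75 · (-0.492477) = 0.3694.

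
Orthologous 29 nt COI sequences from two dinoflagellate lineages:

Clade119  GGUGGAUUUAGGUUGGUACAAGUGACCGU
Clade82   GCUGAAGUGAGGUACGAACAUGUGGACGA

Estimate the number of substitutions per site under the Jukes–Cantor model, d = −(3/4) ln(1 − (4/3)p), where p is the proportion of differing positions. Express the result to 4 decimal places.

0.5285

Differing sites — 2:G/C; 5:G/A; 7:U/G; 9:U/G; 14:U/A; 15:G/C; 17:U/A; 21:A/U; 25:A/G; 26:C/A; 29:U/A.
p = 11/29 = 0.379310.
d = −0.75 · ln(1 − (4/3)·0.379310) = −0.75 · ln(0.494253) = −0.75 · (-0.704708) = 0.5285.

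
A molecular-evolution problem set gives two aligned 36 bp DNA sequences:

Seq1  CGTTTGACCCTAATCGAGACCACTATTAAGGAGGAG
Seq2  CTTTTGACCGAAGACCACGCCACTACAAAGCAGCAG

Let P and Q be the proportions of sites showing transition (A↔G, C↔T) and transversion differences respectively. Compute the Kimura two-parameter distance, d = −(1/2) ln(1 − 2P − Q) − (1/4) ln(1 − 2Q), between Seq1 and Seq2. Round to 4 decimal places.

0.4428

Differing sites — 2:G/T (Tv); 10:C/G (Tv); 11:T/A (Tv); 13:A/G (Ti); 14:T/A (Tv); 16:G/C (Tv); 18:G/C (Tv); 19:A/G (Ti); 26:T/C (Ti); 27:T/A (Tv); 31:G/C (Tv); 34:G/C (Tv).
Of the 12 differences, 3 transitions and 9 transversions over 36 sites: P = 3/36 = 0.083333, Q = 9/36 = 0.250000.
d = −0.5·ln(0.583334) − 0.25·ln(0.500000) = −0.5·(-0.538995) − 0.25·(-0.693147) = 0.4428.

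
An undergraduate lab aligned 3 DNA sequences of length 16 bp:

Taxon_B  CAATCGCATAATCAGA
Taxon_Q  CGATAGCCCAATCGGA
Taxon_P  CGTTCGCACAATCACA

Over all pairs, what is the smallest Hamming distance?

4

Pairwise Hamming distances:
  Taxon_B vs Taxon_Q: 5
  Taxon_B vs Taxon_P: 4
  Taxon_Q vs Taxon_P: 5
The smallest is 4, between Taxon_B and Taxon_P.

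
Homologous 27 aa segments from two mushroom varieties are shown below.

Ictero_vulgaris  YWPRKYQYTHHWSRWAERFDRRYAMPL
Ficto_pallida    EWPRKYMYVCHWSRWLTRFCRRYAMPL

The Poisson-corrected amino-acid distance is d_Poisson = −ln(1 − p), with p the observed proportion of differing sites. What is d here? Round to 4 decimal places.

0.3001

The sequences differ at positions 1 (Y/E), 7 (Q/M), 9 (T/V), 10 (H/C), 16 (A/L), 17 (E/T), 20 (D/C).
p = 7/27 = 0.259259.
d = −ln(1 − 0.259259) = −ln(0.740741) = 0.3001.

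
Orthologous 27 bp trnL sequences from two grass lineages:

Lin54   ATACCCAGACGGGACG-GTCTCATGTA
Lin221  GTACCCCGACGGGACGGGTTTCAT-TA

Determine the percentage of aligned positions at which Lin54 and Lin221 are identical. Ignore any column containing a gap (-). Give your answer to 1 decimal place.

Excluding the 2 gap columns leaves 25 comparable sites.
Differing sites — 1:A/G; 7:A/C; 20:C/T.
22 of the 25 comparable sites match, so the percent identity is 22/25 × 100 = 88.0%.

88.0%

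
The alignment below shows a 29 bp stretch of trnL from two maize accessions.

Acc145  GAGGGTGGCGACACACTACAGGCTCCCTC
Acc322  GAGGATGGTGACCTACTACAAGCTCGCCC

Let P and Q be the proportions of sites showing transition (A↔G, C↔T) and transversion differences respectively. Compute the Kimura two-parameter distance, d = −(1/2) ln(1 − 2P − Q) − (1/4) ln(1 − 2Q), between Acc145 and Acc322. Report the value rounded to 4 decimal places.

0.3041

Mismatches occur at site 5 (G↔A, transition), site 9 (C↔T, transition), site 13 (A↔C, transversion), site 14 (C↔T, transition), site 21 (G↔A, transition), site 26 (C↔G, transversion), site 28 (T↔C, transition).
Of the 7 differences, 5 transitions and 2 transversions over 29 sites: P = 5/29 = 0.172414, Q = 2/29 = 0.068966.
d = −0.5·ln(0.586206) − 0.25·ln(0.862068) = −0.5·(-0.534084) − 0.25·(-0.148421) = 0.3041.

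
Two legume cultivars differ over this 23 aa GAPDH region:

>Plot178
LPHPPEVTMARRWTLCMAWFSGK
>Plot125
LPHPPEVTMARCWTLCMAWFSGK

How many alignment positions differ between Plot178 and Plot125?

1

Differing sites — 12:R/C.
That gives 1 mismatch out of 23 aligned sites, so the Hamming distance is 1.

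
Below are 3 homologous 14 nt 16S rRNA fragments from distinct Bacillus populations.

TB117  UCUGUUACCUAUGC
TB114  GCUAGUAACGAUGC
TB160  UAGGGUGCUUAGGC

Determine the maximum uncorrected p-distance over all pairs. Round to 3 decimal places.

0.643

Pairwise Hamming distances:
  TB117 vs TB114: 5
  TB117 vs TB160: 6
  TB114 vs TB160: 9
The largest is 9 mismatches, between TB114 and TB160; p = 9/14 = 0.643.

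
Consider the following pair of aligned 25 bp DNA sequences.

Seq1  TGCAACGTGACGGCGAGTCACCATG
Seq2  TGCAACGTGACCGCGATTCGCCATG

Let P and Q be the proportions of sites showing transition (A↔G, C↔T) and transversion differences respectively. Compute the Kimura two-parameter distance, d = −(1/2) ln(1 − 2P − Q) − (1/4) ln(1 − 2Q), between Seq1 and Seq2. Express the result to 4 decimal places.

Mismatches occur at site 12 (G/C, transversion), site 17 (G/T, transversion), site 20 (A/G, transition).
Of the 3 differences, 1 transition and 2 transversions over 25 sites: P = 1/25 = 0.040000, Q = 2/25 = 0.080000.
d = −0.5·ln(0.840000) − 0.25·ln(0.840000) = −0.5·(-0.174353) − 0.25·(-0.174353) = 0.1308.

0.1308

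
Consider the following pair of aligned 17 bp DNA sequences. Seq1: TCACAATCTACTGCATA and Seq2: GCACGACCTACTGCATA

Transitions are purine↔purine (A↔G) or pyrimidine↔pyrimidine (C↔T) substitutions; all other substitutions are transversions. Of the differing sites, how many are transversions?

The sequences differ at positions 1 (T/G, transversion), 5 (A/G, transition), 7 (T/C, transition).
Of the 3 differences, 2 transitions and 1 transversion, so the answer is 1.

1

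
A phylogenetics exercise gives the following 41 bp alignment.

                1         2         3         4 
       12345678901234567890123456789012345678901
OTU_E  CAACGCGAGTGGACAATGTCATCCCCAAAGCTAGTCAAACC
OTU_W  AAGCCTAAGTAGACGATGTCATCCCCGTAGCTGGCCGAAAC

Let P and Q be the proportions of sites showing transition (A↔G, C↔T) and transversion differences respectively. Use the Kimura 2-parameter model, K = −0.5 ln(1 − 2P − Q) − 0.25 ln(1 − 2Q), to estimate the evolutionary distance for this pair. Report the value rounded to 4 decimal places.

The sequences differ at positions 1 (C/A, transversion), 3 (A/G, transition), 5 (G/C, transversion), 6 (C/T, transition), 7 (G/A, transition), 11 (G/A, transition), 15 (A/G, transition), 27 (A/G, transition), 28 (A/T, transversion), 33 (A/G, transition), 35 (T/C, transition), 37 (A/G, transition), 40 (C/A, transversion).
Of the 13 differences, 9 transitions and 4 transversions over 41 sites: P = 9/41 = 0.219512, Q = 4/41 = 0.097561.
d = −0.5·ln(0.463415) − 0.25·ln(0.804878) = −0.5·(-0.769132) − 0.25·(-0.217065) = 0.4388.

0.4388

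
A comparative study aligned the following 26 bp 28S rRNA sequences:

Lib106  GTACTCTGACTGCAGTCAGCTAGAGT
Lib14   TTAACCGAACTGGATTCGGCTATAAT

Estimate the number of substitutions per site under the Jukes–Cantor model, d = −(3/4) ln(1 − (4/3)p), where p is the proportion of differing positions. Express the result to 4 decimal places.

Differing sites — 1:G/T; 4:C/A; 5:T/C; 7:T/G; 8:G/A; 13:C/G; 15:G/T; 18:A/G; 23:G/T; 25:G/A.
p = 10/26 = 0.384615.
d = −0.75 · ln(1 − (4/3)·0.384615) = −0.75 · ln(0.487180) = −0.75 · (-0.719122) = 0.5393.

0.5393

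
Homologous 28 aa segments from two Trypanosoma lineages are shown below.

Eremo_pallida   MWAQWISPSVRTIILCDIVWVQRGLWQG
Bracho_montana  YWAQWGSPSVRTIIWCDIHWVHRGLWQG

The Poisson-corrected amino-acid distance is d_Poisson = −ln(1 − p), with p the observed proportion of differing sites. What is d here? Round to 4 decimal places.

0.1967

Mismatches occur at site 1 (M/Y), site 6 (I/G), site 15 (L/W), site 19 (V/H), site 22 (Q/H).
p = 5/28 = 0.178571.
d = −ln(1 − 0.178571) = −ln(0.821429) = 0.1967.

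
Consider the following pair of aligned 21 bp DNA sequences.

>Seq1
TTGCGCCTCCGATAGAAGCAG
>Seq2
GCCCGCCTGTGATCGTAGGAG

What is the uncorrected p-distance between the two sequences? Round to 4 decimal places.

0.3810

Mismatches occur at site 1 (T→G), site 2 (T→C), site 3 (G→C), site 9 (C→G), site 10 (C→T), site 14 (A→C), site 16 (A→T), site 19 (C→G).
There are 8 differences over 21 sites, so p = 8/21 = 0.3810.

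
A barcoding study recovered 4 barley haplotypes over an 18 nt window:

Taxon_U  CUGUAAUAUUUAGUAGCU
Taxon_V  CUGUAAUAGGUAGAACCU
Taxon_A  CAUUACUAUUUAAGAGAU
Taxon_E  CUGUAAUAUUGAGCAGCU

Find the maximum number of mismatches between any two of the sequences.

9

Pairwise Hamming distances:
  Taxon_U vs Taxon_V: 4
  Taxon_U vs Taxon_A: 6
  Taxon_U vs Taxon_E: 2
  Taxon_V vs Taxon_A: 9
  Taxon_V vs Taxon_E: 5
  Taxon_A vs Taxon_E: 7
The largest is 9, between Taxon_V and Taxon_A.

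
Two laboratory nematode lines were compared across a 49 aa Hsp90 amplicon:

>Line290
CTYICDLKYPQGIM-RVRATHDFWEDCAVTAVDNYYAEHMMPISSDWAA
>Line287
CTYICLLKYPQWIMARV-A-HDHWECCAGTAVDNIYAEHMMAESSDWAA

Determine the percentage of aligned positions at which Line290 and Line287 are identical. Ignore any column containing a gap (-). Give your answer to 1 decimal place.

82.6%

Excluding the 3 gap columns leaves 46 comparable sites.
Differing sites — 6:D/L; 12:G/W; 23:F/H; 26:D/C; 29:V/G; 35:Y/I; 42:P/A; 43:I/E.
38 of the 46 comparable sites match, so the percent identity is 38/46 × 100 = 82.6%.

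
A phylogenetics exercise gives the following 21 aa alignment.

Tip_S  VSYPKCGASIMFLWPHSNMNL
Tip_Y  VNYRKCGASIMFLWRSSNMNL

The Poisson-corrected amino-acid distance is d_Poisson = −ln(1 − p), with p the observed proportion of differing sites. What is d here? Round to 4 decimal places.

The sequences differ at positions 2 (S/N), 4 (P/R), 15 (P/R), 16 (H/S).
p = 4/21 = 0.190476.
d = −ln(1 − 0.190476) = −ln(0.809524) = 0.2113.

0.2113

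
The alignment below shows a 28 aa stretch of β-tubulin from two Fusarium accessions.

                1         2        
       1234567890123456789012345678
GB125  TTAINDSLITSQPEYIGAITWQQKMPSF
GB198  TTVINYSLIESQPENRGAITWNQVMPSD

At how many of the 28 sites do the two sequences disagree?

8

Mismatches occur at site 3 (A↔V), site 6 (D↔Y), site 10 (T↔E), site 15 (Y↔N), site 16 (I↔R), site 22 (Q↔N), site 24 (K↔V), site 28 (F↔D).
That gives 8 mismatches out of 28 aligned sites, so the Hamming distance is 8.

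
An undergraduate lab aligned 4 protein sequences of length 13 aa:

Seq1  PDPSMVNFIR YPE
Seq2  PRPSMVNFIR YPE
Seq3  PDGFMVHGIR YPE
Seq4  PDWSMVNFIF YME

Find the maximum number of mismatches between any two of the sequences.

6

Pairwise Hamming distances:
  Seq1 vs Seq2: 1
  Seq1 vs Seq3: 4
  Seq1 vs Seq4: 3
  Seq2 vs Seq3: 5
  Seq2 vs Seq4: 4
  Seq3 vs Seq4: 6
The largest is 6, between Seq3 and Seq4.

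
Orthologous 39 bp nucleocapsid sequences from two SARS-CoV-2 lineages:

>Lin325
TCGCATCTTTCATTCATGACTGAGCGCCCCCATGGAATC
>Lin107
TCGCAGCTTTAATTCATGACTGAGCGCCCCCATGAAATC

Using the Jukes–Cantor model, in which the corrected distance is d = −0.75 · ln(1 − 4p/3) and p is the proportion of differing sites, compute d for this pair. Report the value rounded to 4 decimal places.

The sequences differ at positions 6 (T/G), 11 (C/A), 35 (G/A).
p = 3/39 = 0.076923.
d = −0.75 · ln(1 − (4/3)·0.076923) = −0.75 · ln(0.897436) = −0.75 · (-0.108213) = 0.0812.

0.0812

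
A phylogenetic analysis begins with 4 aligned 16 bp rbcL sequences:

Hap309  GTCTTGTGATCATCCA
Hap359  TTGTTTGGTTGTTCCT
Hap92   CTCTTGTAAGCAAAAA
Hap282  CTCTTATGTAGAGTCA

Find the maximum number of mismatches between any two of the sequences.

Pairwise Hamming distances:
  Hap309 vs Hap359: 8
  Hap309 vs Hap92: 6
  Hap309 vs Hap282: 7
  Hap359 vs Hap92: 13
  Hap359 vs Hap282: 9
  Hap92 vs Hap282: 8
The largest is 13, between Hap359 and Hap92.

13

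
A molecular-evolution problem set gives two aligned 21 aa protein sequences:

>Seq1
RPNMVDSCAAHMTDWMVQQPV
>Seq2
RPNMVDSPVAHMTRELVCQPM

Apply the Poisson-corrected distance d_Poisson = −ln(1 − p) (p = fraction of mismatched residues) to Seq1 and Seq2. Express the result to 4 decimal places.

0.4055

The sequences differ at positions 8 (C/P), 9 (A/V), 14 (D/R), 15 (W/E), 16 (M/L), 18 (Q/C), 21 (V/M).
p = 7/21 = 0.333333.
d = −ln(1 − 0.333333) = −ln(0.666667) = 0.4055.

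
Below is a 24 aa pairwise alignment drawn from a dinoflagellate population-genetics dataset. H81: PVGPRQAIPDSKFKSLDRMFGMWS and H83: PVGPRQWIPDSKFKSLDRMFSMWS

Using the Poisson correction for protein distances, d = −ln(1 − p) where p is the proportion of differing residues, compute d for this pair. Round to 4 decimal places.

0.0870

The sequences differ at positions 7 (A/W), 21 (G/S).
p = 2/24 = 0.083333.
d = −ln(1 − 0.083333) = −ln(0.916667) = 0.0870.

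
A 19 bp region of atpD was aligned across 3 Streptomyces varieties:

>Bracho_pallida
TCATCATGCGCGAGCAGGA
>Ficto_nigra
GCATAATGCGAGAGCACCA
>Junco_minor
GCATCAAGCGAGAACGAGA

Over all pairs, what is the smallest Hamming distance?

Pairwise Hamming distances:
  Bracho_pallida vs Ficto_nigra: 5
  Bracho_pallida vs Junco_minor: 6
  Ficto_nigra vs Junco_minor: 6
The smallest is 5, between Bracho_pallida and Ficto_nigra.

5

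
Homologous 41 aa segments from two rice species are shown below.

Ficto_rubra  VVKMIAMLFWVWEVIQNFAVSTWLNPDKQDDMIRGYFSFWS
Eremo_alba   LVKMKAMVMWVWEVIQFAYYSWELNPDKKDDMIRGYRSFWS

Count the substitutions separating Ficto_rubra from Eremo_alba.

12

The sequences differ at positions 1 (V/L), 5 (I/K), 8 (L/V), 9 (F/M), 17 (N/F), 18 (F/A), 19 (A/Y), 20 (V/Y), 22 (T/W), 23 (W/E), 29 (Q/K), 37 (F/R).
That gives 12 mismatches out of 41 aligned sites, so the Hamming distance is 12.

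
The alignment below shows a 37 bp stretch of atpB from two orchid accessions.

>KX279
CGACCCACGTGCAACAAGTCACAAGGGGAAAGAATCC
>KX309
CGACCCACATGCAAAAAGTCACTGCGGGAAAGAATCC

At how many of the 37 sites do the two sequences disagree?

5

Mismatches occur at site 9 (G/A), site 15 (C/A), site 23 (A/T), site 24 (A/G), site 25 (G/C).
That gives 5 mismatches out of 37 aligned sites, so the Hamming distance is 5.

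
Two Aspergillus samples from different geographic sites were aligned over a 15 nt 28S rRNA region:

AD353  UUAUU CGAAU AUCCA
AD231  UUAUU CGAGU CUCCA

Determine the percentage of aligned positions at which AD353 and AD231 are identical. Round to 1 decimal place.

The sequences differ at positions 9 (A/G), 11 (A/C).
13 of the 15 sites match, so the percent identity is 13/15 × 100 = 86.7%.

86.7%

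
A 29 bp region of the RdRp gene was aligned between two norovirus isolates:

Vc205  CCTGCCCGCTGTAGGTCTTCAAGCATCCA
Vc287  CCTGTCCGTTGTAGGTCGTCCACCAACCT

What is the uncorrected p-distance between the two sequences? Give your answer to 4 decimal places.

The sequences differ at positions 5 (C/T), 9 (C/T), 18 (T/G), 21 (A/C), 23 (G/C), 26 (T/A), 29 (A/T).
There are 7 differences over 29 sites, so p = 7/29 = 0.2414.

0.2414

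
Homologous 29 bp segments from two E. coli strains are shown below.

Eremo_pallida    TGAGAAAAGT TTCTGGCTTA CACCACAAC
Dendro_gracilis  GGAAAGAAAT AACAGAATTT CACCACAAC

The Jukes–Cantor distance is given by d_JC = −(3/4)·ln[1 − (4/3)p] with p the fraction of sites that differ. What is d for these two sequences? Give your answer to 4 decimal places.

Differing sites — 1:T/G; 4:G/A; 6:A/G; 9:G/A; 11:T/A; 12:T/A; 14:T/A; 16:G/A; 17:C/A; 20:A/T.
p = 10/29 = 0.344828.
d = −0.75 · ln(1 − (4/3)·0.344828) = −0.75 · ln(0.540229) = −0.75 · (-0.615762) = 0.4618.

0.4618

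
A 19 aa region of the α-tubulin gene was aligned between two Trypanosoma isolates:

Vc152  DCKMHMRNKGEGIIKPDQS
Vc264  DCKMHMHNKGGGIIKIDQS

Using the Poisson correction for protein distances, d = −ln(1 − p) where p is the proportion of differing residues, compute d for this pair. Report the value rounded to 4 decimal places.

0.1719

Mismatches occur at site 7 (R→H), site 11 (E→G), site 16 (P→I).
p = 3/19 = 0.157895.
d = −ln(1 − 0.157895) = −ln(0.842105) = 0.1719.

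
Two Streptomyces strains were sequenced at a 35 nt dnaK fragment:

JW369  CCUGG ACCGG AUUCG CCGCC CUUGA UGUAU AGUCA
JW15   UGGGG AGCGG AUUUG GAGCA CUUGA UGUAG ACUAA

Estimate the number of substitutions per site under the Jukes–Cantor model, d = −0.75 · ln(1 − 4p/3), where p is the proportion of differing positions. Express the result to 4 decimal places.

The sequences differ at positions 1 (C/U), 2 (C/G), 3 (U/G), 7 (C/G), 14 (C/U), 16 (C/G), 17 (C/A), 20 (C/A), 30 (U/G), 32 (G/C), 34 (C/A).
p = 11/35 = 0.314286.
d = −0.75 · ln(1 − (4/3)·0.314286) = −0.75 · ln(0.580952) = −0.75 · (-0.543087) = 0.4073.

0.4073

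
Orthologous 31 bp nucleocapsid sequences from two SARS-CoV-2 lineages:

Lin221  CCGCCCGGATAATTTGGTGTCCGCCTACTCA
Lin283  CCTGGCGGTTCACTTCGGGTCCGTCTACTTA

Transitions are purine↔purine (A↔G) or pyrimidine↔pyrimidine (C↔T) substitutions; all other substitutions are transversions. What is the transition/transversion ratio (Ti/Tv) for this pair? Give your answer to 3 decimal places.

Mismatches occur at site 3 (G↔T, transversion), site 4 (C↔G, transversion), site 5 (C↔G, transversion), site 9 (A↔T, transversion), site 11 (A↔C, transversion), site 13 (T↔C, transition), site 16 (G↔C, transversion), site 18 (T↔G, transversion), site 24 (C↔T, transition), site 30 (C↔T, transition).
Of the 10 differences, 3 transitions and 7 transversions, so Ti/Tv = 3/7 = 0.429.

0.429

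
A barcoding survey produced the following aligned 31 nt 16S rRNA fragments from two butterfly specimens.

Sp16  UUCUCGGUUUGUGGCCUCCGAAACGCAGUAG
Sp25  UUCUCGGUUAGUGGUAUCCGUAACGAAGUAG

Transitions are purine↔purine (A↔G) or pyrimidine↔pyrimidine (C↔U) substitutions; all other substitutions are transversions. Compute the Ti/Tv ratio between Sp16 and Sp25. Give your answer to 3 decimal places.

The sequences differ at positions 10 (U/A, transversion), 15 (C/U, transition), 16 (C/A, transversion), 21 (A/U, transversion), 26 (C/A, transversion).
Of the 5 differences, 1 transition and 4 transversions, so Ti/Tv = 1/4 = 0.250.

0.250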